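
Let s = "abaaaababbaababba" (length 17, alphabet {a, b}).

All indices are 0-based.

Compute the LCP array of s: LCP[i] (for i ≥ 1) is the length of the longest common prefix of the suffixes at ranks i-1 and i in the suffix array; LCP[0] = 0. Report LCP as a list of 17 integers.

[0, 1, 3, 2, 7, 1, 3, 6, 2, 4, 0, 2, 3, 2, 5, 1, 3]

sorted suffixes:
  #0 SA[0]=16  'a'
  #1 SA[1]=2  'aaaababbaababba'
  #2 SA[2]=3  'aaababbaababba'
  #3 SA[3]=10  'aababba'
  #4 SA[4]=4  'aababbaababba'
  #5 SA[5]=0  'abaaaababbaababba'
  #6 SA[6]=11  'ababba'
  #7 SA[7]=5  'ababbaababba'
  #8 SA[8]=13  'abba'
  #9 SA[9]=7  'abbaababba'
  #10 SA[10]=15  'ba'
  #11 SA[11]=1  'baaaababbaababba'
  #12 SA[12]=9  'baababba'
  #13 SA[13]=12  'babba'
  #14 SA[14]=6  'babbaababba'
  #15 SA[15]=14  'bba'
  #16 SA[16]=8  'bbaababba'

SA = [16, 2, 3, 10, 4, 0, 11, 5, 13, 7, 15, 1, 9, 12, 6, 14, 8]
[i] adj suffixes → lcp
  [1] 16/2 → 1 ('a')
  [2] 2/3 → 3 ('aaa')
  [3] 3/10 → 2 ('aa')
  [4] 10/4 → 7 ('aababba')
  [5] 4/0 → 1 ('a')
  [6] 0/11 → 3 ('aba')
  [7] 11/5 → 6 ('ababba')
  [8] 5/13 → 2 ('ab')
  [9] 13/7 → 4 ('abba')
  [10] 7/15 → 0 ('')
  [11] 15/1 → 2 ('ba')
  [12] 1/9 → 3 ('baa')
  [13] 9/12 → 2 ('ba')
  [14] 12/6 → 5 ('babba')
  [15] 6/14 → 1 ('b')
  [16] 14/8 → 3 ('bba')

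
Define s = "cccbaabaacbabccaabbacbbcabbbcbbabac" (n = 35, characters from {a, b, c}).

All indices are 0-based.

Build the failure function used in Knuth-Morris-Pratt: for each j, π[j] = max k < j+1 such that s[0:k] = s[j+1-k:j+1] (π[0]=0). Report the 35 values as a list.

[0, 1, 2, 0, 0, 0, 0, 0, 0, 1, 0, 0, 0, 1, 2, 0, 0, 0, 0, 0, 1, 0, 0, 1, 0, 0, 0, 0, 1, 0, 0, 0, 0, 0, 1]

π[0] = 0
j=1 s[j]='c': π[1]=1 (border 'c')
j=2 s[j]='c': π[2]=2 (border 'cc')
j=3 s[j]='b': k: 2→1→0; π[3]=0 (border '')
j=4 s[j]='a': π[4]=0 (border '')
j=5 s[j]='a': π[5]=0 (border '')
j=6 s[j]='b': π[6]=0 (border '')
j=7 s[j]='a': π[7]=0 (border '')
j=8 s[j]='a': π[8]=0 (border '')
j=9 s[j]='c': π[9]=1 (border 'c')
j=10 s[j]='b': k: 1→0; π[10]=0 (border '')
j=11 s[j]='a': π[11]=0 (border '')
j=12 s[j]='b': π[12]=0 (border '')
j=13 s[j]='c': π[13]=1 (border 'c')
j=14 s[j]='c': π[14]=2 (border 'cc')
j=15 s[j]='a': k: 2→1→0; π[15]=0 (border '')
j=16 s[j]='a': π[16]=0 (border '')
j=17 s[j]='b': π[17]=0 (border '')
j=18 s[j]='b': π[18]=0 (border '')
j=19 s[j]='a': π[19]=0 (border '')
j=20 s[j]='c': π[20]=1 (border 'c')
j=21 s[j]='b': k: 1→0; π[21]=0 (border '')
j=22 s[j]='b': π[22]=0 (border '')
j=23 s[j]='c': π[23]=1 (border 'c')
j=24 s[j]='a': k: 1→0; π[24]=0 (border '')
j=25 s[j]='b': π[25]=0 (border '')
j=26 s[j]='b': π[26]=0 (border '')
j=27 s[j]='b': π[27]=0 (border '')
j=28 s[j]='c': π[28]=1 (border 'c')
j=29 s[j]='b': k: 1→0; π[29]=0 (border '')
j=30 s[j]='b': π[30]=0 (border '')
j=31 s[j]='a': π[31]=0 (border '')
j=32 s[j]='b': π[32]=0 (border '')
j=33 s[j]='a': π[33]=0 (border '')
j=34 s[j]='c': π[34]=1 (border 'c')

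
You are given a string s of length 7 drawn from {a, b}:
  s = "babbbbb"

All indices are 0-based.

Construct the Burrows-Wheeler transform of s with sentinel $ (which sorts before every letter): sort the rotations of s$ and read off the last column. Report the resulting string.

rank  rotation  last
    0  $babbbbb  b
    1  abbbbb$b  b
    2  b$babbbb  b
    3  babbbbb$  $
    4  bb$babbb  b
    5  bbb$babb  b
    6  bbbb$bab  b
    7  bbbbb$ba  a

bbb$bbba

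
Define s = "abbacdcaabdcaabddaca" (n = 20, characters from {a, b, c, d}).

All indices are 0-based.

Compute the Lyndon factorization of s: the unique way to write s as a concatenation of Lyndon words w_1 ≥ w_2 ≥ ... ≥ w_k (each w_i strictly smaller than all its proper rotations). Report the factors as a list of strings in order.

["abbacdc", "aabdcaabddac", "a"]

emit factor 1: 'abbacdc' (i=0, period=7)
emit factor 2: 'aabdcaabddac' (i=7, period=12)
emit factor 3: 'a' (i=19, period=1)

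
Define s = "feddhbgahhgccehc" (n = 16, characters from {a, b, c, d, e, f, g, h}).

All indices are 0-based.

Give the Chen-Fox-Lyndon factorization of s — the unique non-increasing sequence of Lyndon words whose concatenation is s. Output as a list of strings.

emit factor 1: 'f' (i=0, period=1)
emit factor 2: 'e' (i=1, period=1)
emit factor 3: 'ddh' (i=2, period=3)
emit factor 4: 'bg' (i=5, period=2)
emit factor 5: 'ahhgccehc' (i=7, period=9)

["f", "e", "ddh", "bg", "ahhgccehc"]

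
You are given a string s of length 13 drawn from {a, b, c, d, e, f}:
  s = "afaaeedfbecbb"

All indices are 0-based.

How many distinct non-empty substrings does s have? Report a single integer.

84

rank→(start, suffix):
  0 → (2, 'aaeedfbecbb')
  1 → (3, 'aeedfbecbb')
  2 → (0, 'afaaeedfbecbb')
  3 → (12, 'b')
  4 → (11, 'bb')
  5 → (8, 'becbb')
  6 → (10, 'cbb')
  7 → (6, 'dfbecbb')
  8 → (9, 'ecbb')
  9 → (5, 'edfbecbb')
  10 → (4, 'eedfbecbb')
  11 → (1, 'faaeedfbecbb')
  12 → (7, 'fbecbb')

SA = [2, 3, 0, 12, 11, 8, 10, 6, 9, 5, 4, 1, 7]
rank  pair      lcp
   1  s[2:],s[3:]  1  'a'
   2  s[3:],s[0:]  1  'a'
   3  s[0:],s[12:]  0  ''
   4  s[12:],s[11:]  1  'b'
   5  s[11:],s[8:]  1  'b'
   6  s[8:],s[10:]  0  ''
   7  s[10:],s[6:]  0  ''
   8  s[6:],s[9:]  0  ''
   9  s[9:],s[5:]  1  'e'
  10  s[5:],s[4:]  1  'e'
  11  s[4:],s[1:]  0  ''
  12  s[1:],s[7:]  1  'f'

n(n+1)/2 = 13·14/2 = 91
Σ LCP = 0 + 1 + 1 + 0 + 1 + 1 + 0 + 0 + 0 + 1 + 1 + 0 + 1 = 7
distinct = 91 − 7 = 84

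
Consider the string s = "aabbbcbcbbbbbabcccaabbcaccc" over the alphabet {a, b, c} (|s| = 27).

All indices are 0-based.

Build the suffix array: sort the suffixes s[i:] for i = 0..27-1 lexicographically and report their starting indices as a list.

[0, 18, 1, 19, 13, 23, 12, 11, 10, 9, 8, 2, 20, 3, 21, 6, 4, 14, 26, 17, 22, 7, 5, 25, 16, 24, 15]

rank | idx | suffix
   0 |   0 | aabbbcbcbbbbbabcccaabbcaccc
   1 |  18 | aabbcaccc
   2 |   1 | abbbcbcbbbbbabcccaabbcaccc
   3 |  19 | abbcaccc
   4 |  13 | abcccaabbcaccc
   5 |  23 | accc
   6 |  12 | babcccaabbcaccc
   7 |  11 | bbabcccaabbcaccc
   8 |  10 | bbbabcccaabbcaccc
   9 |   9 | bbbbabcccaabbcaccc
  10 |   8 | bbbbbabcccaabbcaccc
  11 |   2 | bbbcbcbbbbbabcccaabbcaccc
  12 |  20 | bbcaccc
  13 |   3 | bbcbcbbbbbabcccaabbcaccc
  14 |  21 | bcaccc
  15 |   6 | bcbbbbbabcccaabbcaccc
  16 |   4 | bcbcbbbbbabcccaabbcaccc
  17 |  14 | bcccaabbcaccc
  18 |  26 | c
  19 |  17 | caabbcaccc
  20 |  22 | caccc
  21 |   7 | cbbbbbabcccaabbcaccc
  22 |   5 | cbcbbbbbabcccaabbcaccc
  23 |  25 | cc
  24 |  16 | ccaabbcaccc
  25 |  24 | ccc
  26 |  15 | cccaabbcaccc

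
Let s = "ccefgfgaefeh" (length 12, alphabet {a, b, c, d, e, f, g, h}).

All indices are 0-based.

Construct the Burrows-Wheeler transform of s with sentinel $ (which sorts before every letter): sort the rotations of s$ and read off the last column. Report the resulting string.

rank  rotation       last
    0  $ccefgfgaefeh  h
    1  aefeh$ccefgfg  g
    2  ccefgfgaefeh$  $
    3  cefgfgaefeh$c  c
    4  efeh$ccefgfga  a
    5  efgfgaefeh$cc  c
    6  eh$ccefgfgaef  f
    7  feh$ccefgfgae  e
    8  fgaefeh$ccefg  g
    9  fgfgaefeh$cce  e
   10  gaefeh$ccefgf  f
   11  gfgaefeh$ccef  f
   12  h$ccefgfgaefe  e

hg$cacfegeffe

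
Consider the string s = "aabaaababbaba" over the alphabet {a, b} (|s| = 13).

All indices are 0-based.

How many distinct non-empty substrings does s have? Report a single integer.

67

rank→(start, suffix):
  0 → (12, 'a')
  1 → (3, 'aaababbaba')
  2 → (0, 'aabaaababbaba')
  3 → (4, 'aababbaba')
  4 → (10, 'aba')
  5 → (1, 'abaaababbaba')
  6 → (5, 'ababbaba')
  7 → (7, 'abbaba')
  8 → (11, 'ba')
  9 → (2, 'baaababbaba')
  10 → (9, 'baba')
  11 → (6, 'babbaba')
  12 → (8, 'bbaba')

SA = [12, 3, 0, 4, 10, 1, 5, 7, 11, 2, 9, 6, 8]
rank  pair      lcp
   1  s[12:],s[3:]  1  'a'
   2  s[3:],s[0:]  2  'aa'
   3  s[0:],s[4:]  4  'aaba'
   4  s[4:],s[10:]  1  'a'
   5  s[10:],s[1:]  3  'aba'
   6  s[1:],s[5:]  3  'aba'
   7  s[5:],s[7:]  2  'ab'
   8  s[7:],s[11:]  0  ''
   9  s[11:],s[2:]  2  'ba'
  10  s[2:],s[9:]  2  'ba'
  11  s[9:],s[6:]  3  'bab'
  12  s[6:],s[8:]  1  'b'

n(n+1)/2 = 13·14/2 = 91
Σ LCP = 0 + 1 + 2 + 4 + 1 + 3 + 3 + 2 + 0 + 2 + 2 + 3 + 1 = 24
distinct = 91 − 24 = 67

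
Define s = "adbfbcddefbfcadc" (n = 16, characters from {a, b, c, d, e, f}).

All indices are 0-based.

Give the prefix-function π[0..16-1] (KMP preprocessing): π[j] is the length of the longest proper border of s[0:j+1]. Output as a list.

π[0] = 0
j=1 s[j]='d': π[1]=0 (border '')
j=2 s[j]='b': π[2]=0 (border '')
j=3 s[j]='f': π[3]=0 (border '')
j=4 s[j]='b': π[4]=0 (border '')
j=5 s[j]='c': π[5]=0 (border '')
j=6 s[j]='d': π[6]=0 (border '')
j=7 s[j]='d': π[7]=0 (border '')
j=8 s[j]='e': π[8]=0 (border '')
j=9 s[j]='f': π[9]=0 (border '')
j=10 s[j]='b': π[10]=0 (border '')
j=11 s[j]='f': π[11]=0 (border '')
j=12 s[j]='c': π[12]=0 (border '')
j=13 s[j]='a': π[13]=1 (border 'a')
j=14 s[j]='d': π[14]=2 (border 'ad')
j=15 s[j]='c': k: 2→0; π[15]=0 (border '')

[0, 0, 0, 0, 0, 0, 0, 0, 0, 0, 0, 0, 0, 1, 2, 0]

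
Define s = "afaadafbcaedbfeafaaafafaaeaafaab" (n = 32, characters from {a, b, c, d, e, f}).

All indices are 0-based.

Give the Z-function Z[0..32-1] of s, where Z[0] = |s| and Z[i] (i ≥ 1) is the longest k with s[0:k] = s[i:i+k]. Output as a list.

[32, 0, 1, 1, 0, 2, 0, 0, 0, 1, 0, 0, 0, 0, 0, 4, 0, 1, 1, 3, 0, 4, 0, 1, 1, 0, 1, 4, 0, 1, 1, 0]

Z[0]=32
i=1: i≥r, start 0; Z[1]=0
i=2: i≥r, start 0; Z[2]=1 extend→box=[2,3)
i=3: i≥r, start 0; Z[3]=1 extend→box=[3,4)
i=4: i≥r, start 0; Z[4]=0
i=5: i≥r, start 0; Z[5]=2 extend→box=[5,7)
i=6: min(r-i=1, Z[1]=0)=0; Z[6]=0
i=7: i≥r, start 0; Z[7]=0
i=8: i≥r, start 0; Z[8]=0
i=9: i≥r, start 0; Z[9]=1 extend→box=[9,10)
i=10: i≥r, start 0; Z[10]=0
i=11: i≥r, start 0; Z[11]=0
i=12: i≥r, start 0; Z[12]=0
i=13: i≥r, start 0; Z[13]=0
i=14: i≥r, start 0; Z[14]=0
i=15: i≥r, start 0; Z[15]=4 extend→box=[15,19)
i=16: min(r-i=3, Z[1]=0)=0; Z[16]=0
i=17: min(r-i=2, Z[2]=1)=1; Z[17]=1
i=18: min(r-i=1, Z[3]=1)=1; Z[18]=1
i=19: i≥r, start 0; Z[19]=3 extend→box=[19,22)
i=20: min(r-i=2, Z[1]=0)=0; Z[20]=0
i=21: min(r-i=1, Z[2]=1)=1; Z[21]=4 extend→box=[21,25)
i=22: min(r-i=3, Z[1]=0)=0; Z[22]=0
i=23: min(r-i=2, Z[2]=1)=1; Z[23]=1
i=24: min(r-i=1, Z[3]=1)=1; Z[24]=1
i=25: i≥r, start 0; Z[25]=0
i=26: i≥r, start 0; Z[26]=1 extend→box=[26,27)
i=27: i≥r, start 0; Z[27]=4 extend→box=[27,31)
i=28: min(r-i=3, Z[1]=0)=0; Z[28]=0
i=29: min(r-i=2, Z[2]=1)=1; Z[29]=1
i=30: min(r-i=1, Z[3]=1)=1; Z[30]=1
i=31: i≥r, start 0; Z[31]=0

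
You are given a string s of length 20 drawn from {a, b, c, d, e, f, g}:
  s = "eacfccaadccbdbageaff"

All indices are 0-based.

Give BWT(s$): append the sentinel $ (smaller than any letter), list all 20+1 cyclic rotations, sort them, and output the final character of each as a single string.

rank  rotation               last
    0  $eacfccaadccbdbageaff  f
    1  aadccbdbageaff$eacfcc  c
    2  acfccaadccbdbageaff$e  e
    3  adccbdbageaff$eacfcca  a
    4  aff$eacfccaadccbdbage  e
    5  ageaff$eacfccaadccbdb  b
    6  bageaff$eacfccaadccbd  d
    7  bdbageaff$eacfccaadcc  c
    8  caadccbdbageaff$eacfc  c
    9  cbdbageaff$eacfccaadc  c
   10  ccaadccbdbageaff$eacf  f
   11  ccbdbageaff$eacfccaad  d
   12  cfccaadccbdbageaff$ea  a
   13  dbageaff$eacfccaadccb  b
   14  dccbdbageaff$eacfccaa  a
   15  eacfccaadccbdbageaff$  $
   16  eaff$eacfccaadccbdbag  g
   17  f$eacfccaadccbdbageaf  f
   18  fccaadccbdbageaff$eac  c
   19  ff$eacfccaadccbdbagea  a
   20  geaff$eacfccaadccbdba  a

fceaebdcccfdaba$gfcaa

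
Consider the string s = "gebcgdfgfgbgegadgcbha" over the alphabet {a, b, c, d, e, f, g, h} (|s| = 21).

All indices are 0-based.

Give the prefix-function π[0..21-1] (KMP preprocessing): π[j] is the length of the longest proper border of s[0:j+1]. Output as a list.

π[0] = 0
j=1 s[j]='e': π[1]=0 (border '')
j=2 s[j]='b': π[2]=0 (border '')
j=3 s[j]='c': π[3]=0 (border '')
j=4 s[j]='g': π[4]=1 (border 'g')
j=5 s[j]='d': k: 1→0; π[5]=0 (border '')
j=6 s[j]='f': π[6]=0 (border '')
j=7 s[j]='g': π[7]=1 (border 'g')
j=8 s[j]='f': k: 1→0; π[8]=0 (border '')
j=9 s[j]='g': π[9]=1 (border 'g')
j=10 s[j]='b': k: 1→0; π[10]=0 (border '')
j=11 s[j]='g': π[11]=1 (border 'g')
j=12 s[j]='e': π[12]=2 (border 'ge')
j=13 s[j]='g': k: 2→0; π[13]=1 (border 'g')
j=14 s[j]='a': k: 1→0; π[14]=0 (border '')
j=15 s[j]='d': π[15]=0 (border '')
j=16 s[j]='g': π[16]=1 (border 'g')
j=17 s[j]='c': k: 1→0; π[17]=0 (border '')
j=18 s[j]='b': π[18]=0 (border '')
j=19 s[j]='h': π[19]=0 (border '')
j=20 s[j]='a': π[20]=0 (border '')

[0, 0, 0, 0, 1, 0, 0, 1, 0, 1, 0, 1, 2, 1, 0, 0, 1, 0, 0, 0, 0]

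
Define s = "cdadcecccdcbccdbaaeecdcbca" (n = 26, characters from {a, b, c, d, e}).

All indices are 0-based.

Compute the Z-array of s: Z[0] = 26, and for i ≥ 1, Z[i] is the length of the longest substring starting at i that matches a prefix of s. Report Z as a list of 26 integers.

[26, 0, 0, 0, 1, 0, 1, 1, 2, 0, 1, 0, 1, 2, 0, 0, 0, 0, 0, 0, 2, 0, 1, 0, 1, 0]

Z[0]=26
i=1: fresh scan; Z[1]=0
i=2: fresh scan; Z[2]=0
i=3: fresh scan; Z[3]=0
i=4: fresh scan; Z[4]=1 extend→box=[4,5)
i=5: fresh scan; Z[5]=0
i=6: fresh scan; Z[6]=1 extend→box=[6,7)
i=7: fresh scan; Z[7]=1 extend→box=[7,8)
i=8: fresh scan; Z[8]=2 extend→box=[8,10)
i=9: min(r-i=1, Z[1]=0)=0; Z[9]=0
i=10: fresh scan; Z[10]=1 extend→box=[10,11)
i=11: fresh scan; Z[11]=0
i=12: fresh scan; Z[12]=1 extend→box=[12,13)
i=13: fresh scan; Z[13]=2 extend→box=[13,15)
i=14: min(r-i=1, Z[1]=0)=0; Z[14]=0
i=15: fresh scan; Z[15]=0
i=16: fresh scan; Z[16]=0
i=17: fresh scan; Z[17]=0
i=18: fresh scan; Z[18]=0
i=19: fresh scan; Z[19]=0
i=20: fresh scan; Z[20]=2 extend→box=[20,22)
i=21: min(r-i=1, Z[1]=0)=0; Z[21]=0
i=22: fresh scan; Z[22]=1 extend→box=[22,23)
i=23: fresh scan; Z[23]=0
i=24: fresh scan; Z[24]=1 extend→box=[24,25)
i=25: fresh scan; Z[25]=0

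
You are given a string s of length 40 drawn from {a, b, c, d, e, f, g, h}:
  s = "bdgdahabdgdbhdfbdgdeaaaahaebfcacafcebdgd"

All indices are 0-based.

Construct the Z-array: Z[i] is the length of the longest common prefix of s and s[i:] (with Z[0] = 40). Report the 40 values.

[40, 0, 0, 0, 0, 0, 0, 4, 0, 0, 0, 1, 0, 0, 0, 4, 0, 0, 0, 0, 0, 0, 0, 0, 0, 0, 0, 1, 0, 0, 0, 0, 0, 0, 0, 0, 4, 0, 0, 0]

Z[0]=40
i=1: outside box; Z[1]=0
i=2: outside box; Z[2]=0
i=3: outside box; Z[3]=0
i=4: outside box; Z[4]=0
i=5: outside box; Z[5]=0
i=6: outside box; Z[6]=0
i=7: outside box; Z[7]=4 grow→box=[7,11)
i=8: min(r-i=3, Z[1]=0)=0; Z[8]=0
i=9: min(r-i=2, Z[2]=0)=0; Z[9]=0
i=10: min(r-i=1, Z[3]=0)=0; Z[10]=0
i=11: outside box; Z[11]=1 grow→box=[11,12)
i=12: outside box; Z[12]=0
i=13: outside box; Z[13]=0
i=14: outside box; Z[14]=0
i=15: outside box; Z[15]=4 grow→box=[15,19)
i=16: min(r-i=3, Z[1]=0)=0; Z[16]=0
i=17: min(r-i=2, Z[2]=0)=0; Z[17]=0
i=18: min(r-i=1, Z[3]=0)=0; Z[18]=0
i=19: outside box; Z[19]=0
i=20: outside box; Z[20]=0
i=21: outside box; Z[21]=0
i=22: outside box; Z[22]=0
i=23: outside box; Z[23]=0
i=24: outside box; Z[24]=0
i=25: outside box; Z[25]=0
i=26: outside box; Z[26]=0
i=27: outside box; Z[27]=1 grow→box=[27,28)
i=28: outside box; Z[28]=0
i=29: outside box; Z[29]=0
i=30: outside box; Z[30]=0
i=31: outside box; Z[31]=0
i=32: outside box; Z[32]=0
i=33: outside box; Z[33]=0
i=34: outside box; Z[34]=0
i=35: outside box; Z[35]=0
i=36: outside box; Z[36]=4 grow→box=[36,40)
i=37: min(r-i=3, Z[1]=0)=0; Z[37]=0
i=38: min(r-i=2, Z[2]=0)=0; Z[38]=0
i=39: min(r-i=1, Z[3]=0)=0; Z[39]=0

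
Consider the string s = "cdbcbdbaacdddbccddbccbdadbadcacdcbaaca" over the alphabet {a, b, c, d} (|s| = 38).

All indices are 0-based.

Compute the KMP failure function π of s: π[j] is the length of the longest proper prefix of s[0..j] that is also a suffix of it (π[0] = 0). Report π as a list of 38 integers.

π[0] = 0
j=1 s[j]='d': π[1]=0 (border '')
j=2 s[j]='b': π[2]=0 (border '')
j=3 s[j]='c': π[3]=1 (border 'c')
j=4 s[j]='b': k: 1→0; π[4]=0 (border '')
j=5 s[j]='d': π[5]=0 (border '')
j=6 s[j]='b': π[6]=0 (border '')
j=7 s[j]='a': π[7]=0 (border '')
j=8 s[j]='a': π[8]=0 (border '')
j=9 s[j]='c': π[9]=1 (border 'c')
j=10 s[j]='d': π[10]=2 (border 'cd')
j=11 s[j]='d': k: 2→0; π[11]=0 (border '')
j=12 s[j]='d': π[12]=0 (border '')
j=13 s[j]='b': π[13]=0 (border '')
j=14 s[j]='c': π[14]=1 (border 'c')
j=15 s[j]='c': k: 1→0; π[15]=1 (border 'c')
j=16 s[j]='d': π[16]=2 (border 'cd')
j=17 s[j]='d': k: 2→0; π[17]=0 (border '')
j=18 s[j]='b': π[18]=0 (border '')
j=19 s[j]='c': π[19]=1 (border 'c')
j=20 s[j]='c': k: 1→0; π[20]=1 (border 'c')
j=21 s[j]='b': k: 1→0; π[21]=0 (border '')
j=22 s[j]='d': π[22]=0 (border '')
j=23 s[j]='a': π[23]=0 (border '')
j=24 s[j]='d': π[24]=0 (border '')
j=25 s[j]='b': π[25]=0 (border '')
j=26 s[j]='a': π[26]=0 (border '')
j=27 s[j]='d': π[27]=0 (border '')
j=28 s[j]='c': π[28]=1 (border 'c')
j=29 s[j]='a': k: 1→0; π[29]=0 (border '')
j=30 s[j]='c': π[30]=1 (border 'c')
j=31 s[j]='d': π[31]=2 (border 'cd')
j=32 s[j]='c': k: 2→0; π[32]=1 (border 'c')
j=33 s[j]='b': k: 1→0; π[33]=0 (border '')
j=34 s[j]='a': π[34]=0 (border '')
j=35 s[j]='a': π[35]=0 (border '')
j=36 s[j]='c': π[36]=1 (border 'c')
j=37 s[j]='a': k: 1→0; π[37]=0 (border '')

[0, 0, 0, 1, 0, 0, 0, 0, 0, 1, 2, 0, 0, 0, 1, 1, 2, 0, 0, 1, 1, 0, 0, 0, 0, 0, 0, 0, 1, 0, 1, 2, 1, 0, 0, 0, 1, 0]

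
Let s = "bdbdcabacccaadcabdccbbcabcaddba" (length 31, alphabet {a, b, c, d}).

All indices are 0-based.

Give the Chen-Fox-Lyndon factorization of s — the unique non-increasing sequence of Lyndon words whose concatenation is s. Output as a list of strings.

["bdbdc", "abaccc", "aadcabdccbbcabcaddb", "a"]

emit factor 1: 'bdbdc' (i=0, period=5)
emit factor 2: 'abaccc' (i=5, period=6)
emit factor 3: 'aadcabdccbbcabcaddb' (i=11, period=19)
emit factor 4: 'a' (i=30, period=1)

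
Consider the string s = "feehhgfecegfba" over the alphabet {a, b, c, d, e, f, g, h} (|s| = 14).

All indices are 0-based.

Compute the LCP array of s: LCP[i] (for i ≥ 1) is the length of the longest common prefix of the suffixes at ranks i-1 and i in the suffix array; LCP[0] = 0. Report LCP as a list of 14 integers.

[0, 0, 0, 0, 1, 1, 1, 0, 1, 2, 0, 2, 0, 1]

rank→(start, suffix):
  0 → (13, 'a')
  1 → (12, 'ba')
  2 → (8, 'cegfba')
  3 → (7, 'ecegfba')
  4 → (1, 'eehhgfecegfba')
  5 → (9, 'egfba')
  6 → (2, 'ehhgfecegfba')
  7 → (11, 'fba')
  8 → (6, 'fecegfba')
  9 → (0, 'feehhgfecegfba')
  10 → (10, 'gfba')
  11 → (5, 'gfecegfba')
  12 → (4, 'hgfecegfba')
  13 → (3, 'hhgfecegfba')

SA = [13, 12, 8, 7, 1, 9, 2, 11, 6, 0, 10, 5, 4, 3]
i: (SA[i-1],SA[i]) lcp shared
  1: (13,12) 0 ''
  2: (12,8) 0 ''
  3: (8,7) 0 ''
  4: (7,1) 1 'e'
  5: (1,9) 1 'e'
  6: (9,2) 1 'e'
  7: (2,11) 0 ''
  8: (11,6) 1 'f'
  9: (6,0) 2 'fe'
  10: (0,10) 0 ''
  11: (10,5) 2 'gf'
  12: (5,4) 0 ''
  13: (4,3) 1 'h'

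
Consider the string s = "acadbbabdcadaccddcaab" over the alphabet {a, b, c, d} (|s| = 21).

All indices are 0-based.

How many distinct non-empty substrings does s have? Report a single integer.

rank | idx | suffix
   0 |  18 | aab
   1 |  19 | ab
   2 |   6 | abdcadaccddcaab
   3 |   0 | acadbbabdcadaccddcaab
   4 |  12 | accddcaab
   5 |  10 | adaccddcaab
   6 |   2 | adbbabdcadaccddcaab
   7 |  20 | b
   8 |   5 | babdcadaccddcaab
   9 |   4 | bbabdcadaccddcaab
  10 |   7 | bdcadaccddcaab
  11 |  17 | caab
  12 |   9 | cadaccddcaab
  13 |   1 | cadbbabdcadaccddcaab
  14 |  13 | ccddcaab
  15 |  14 | cddcaab
  16 |  11 | daccddcaab
  17 |   3 | dbbabdcadaccddcaab
  18 |  16 | dcaab
  19 |   8 | dcadaccddcaab
  20 |  15 | ddcaab

SA = [18, 19, 6, 0, 12, 10, 2, 20, 5, 4, 7, 17, 9, 1, 13, 14, 11, 3, 16, 8, 15]
[i] adj suffixes → lcp
  [1] 18/19 → 1 ('a')
  [2] 19/6 → 2 ('ab')
  [3] 6/0 → 1 ('a')
  [4] 0/12 → 2 ('ac')
  [5] 12/10 → 1 ('a')
  [6] 10/2 → 2 ('ad')
  [7] 2/20 → 0 ('')
  [8] 20/5 → 1 ('b')
  [9] 5/4 → 1 ('b')
  [10] 4/7 → 1 ('b')
  [11] 7/17 → 0 ('')
  [12] 17/9 → 2 ('ca')
  [13] 9/1 → 3 ('cad')
  [14] 1/13 → 1 ('c')
  [15] 13/14 → 1 ('c')
  [16] 14/11 → 0 ('')
  [17] 11/3 → 1 ('d')
  [18] 3/16 → 1 ('d')
  [19] 16/8 → 3 ('dca')
  [20] 8/15 → 1 ('d')

n(n+1)/2 = 21·22/2 = 231
Σ LCP = 0 + 1 + 2 + 1 + 2 + 1 + 2 + 0 + 1 + 1 + 1 + 0 + 2 + 3 + 1 + 1 + 0 + 1 + 1 + 3 + 1 = 25
distinct = 231 − 25 = 206

206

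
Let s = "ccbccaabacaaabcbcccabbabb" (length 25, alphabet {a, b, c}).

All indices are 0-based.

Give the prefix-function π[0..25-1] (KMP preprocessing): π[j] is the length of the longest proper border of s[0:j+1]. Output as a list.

[0, 1, 0, 1, 2, 0, 0, 0, 0, 1, 0, 0, 0, 0, 1, 0, 1, 2, 2, 0, 0, 0, 0, 0, 0]

π[0] = 0
j=1 s[j]='c': π[1]=1 (border 'c')
j=2 s[j]='b': k: 1→0; π[2]=0 (border '')
j=3 s[j]='c': π[3]=1 (border 'c')
j=4 s[j]='c': π[4]=2 (border 'cc')
j=5 s[j]='a': k: 2→1→0; π[5]=0 (border '')
j=6 s[j]='a': π[6]=0 (border '')
j=7 s[j]='b': π[7]=0 (border '')
j=8 s[j]='a': π[8]=0 (border '')
j=9 s[j]='c': π[9]=1 (border 'c')
j=10 s[j]='a': k: 1→0; π[10]=0 (border '')
j=11 s[j]='a': π[11]=0 (border '')
j=12 s[j]='a': π[12]=0 (border '')
j=13 s[j]='b': π[13]=0 (border '')
j=14 s[j]='c': π[14]=1 (border 'c')
j=15 s[j]='b': k: 1→0; π[15]=0 (border '')
j=16 s[j]='c': π[16]=1 (border 'c')
j=17 s[j]='c': π[17]=2 (border 'cc')
j=18 s[j]='c': k: 2→1; π[18]=2 (border 'cc')
j=19 s[j]='a': k: 2→1→0; π[19]=0 (border '')
j=20 s[j]='b': π[20]=0 (border '')
j=21 s[j]='b': π[21]=0 (border '')
j=22 s[j]='a': π[22]=0 (border '')
j=23 s[j]='b': π[23]=0 (border '')
j=24 s[j]='b': π[24]=0 (border '')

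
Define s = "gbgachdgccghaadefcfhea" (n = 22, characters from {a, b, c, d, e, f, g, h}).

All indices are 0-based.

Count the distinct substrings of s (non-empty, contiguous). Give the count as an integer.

rank | idx | suffix
   0 |  21 | a
   1 |  12 | aadefcfhea
   2 |   3 | achdgccghaadefcfhea
   3 |  13 | adefcfhea
   4 |   1 | bgachdgccghaadefcfhea
   5 |   8 | ccghaadefcfhea
   6 |  17 | cfhea
   7 |   9 | cghaadefcfhea
   8 |   4 | chdgccghaadefcfhea
   9 |  14 | defcfhea
  10 |   6 | dgccghaadefcfhea
  11 |  20 | ea
  12 |  15 | efcfhea
  13 |  16 | fcfhea
  14 |  18 | fhea
  15 |   2 | gachdgccghaadefcfhea
  16 |   0 | gbgachdgccghaadefcfhea
  17 |   7 | gccghaadefcfhea
  18 |  10 | ghaadefcfhea
  19 |  11 | haadefcfhea
  20 |   5 | hdgccghaadefcfhea
  21 |  19 | hea

SA = [21, 12, 3, 13, 1, 8, 17, 9, 4, 14, 6, 20, 15, 16, 18, 2, 0, 7, 10, 11, 5, 19]
i: (SA[i-1],SA[i]) lcp shared
  1: (21,12) 1 'a'
  2: (12,3) 1 'a'
  3: (3,13) 1 'a'
  4: (13,1) 0 ''
  5: (1,8) 0 ''
  6: (8,17) 1 'c'
  7: (17,9) 1 'c'
  8: (9,4) 1 'c'
  9: (4,14) 0 ''
  10: (14,6) 1 'd'
  11: (6,20) 0 ''
  12: (20,15) 1 'e'
  13: (15,16) 0 ''
  14: (16,18) 1 'f'
  15: (18,2) 0 ''
  16: (2,0) 1 'g'
  17: (0,7) 1 'g'
  18: (7,10) 1 'g'
  19: (10,11) 0 ''
  20: (11,5) 1 'h'
  21: (5,19) 1 'h'

n(n+1)/2 = 22·23/2 = 253
Σ LCP = 0 + 1 + 1 + 1 + 0 + 0 + 1 + 1 + 1 + 0 + 1 + 0 + 1 + 0 + 1 + 0 + 1 + 1 + 1 + 0 + 1 + 1 = 14
distinct = 253 − 14 = 239

239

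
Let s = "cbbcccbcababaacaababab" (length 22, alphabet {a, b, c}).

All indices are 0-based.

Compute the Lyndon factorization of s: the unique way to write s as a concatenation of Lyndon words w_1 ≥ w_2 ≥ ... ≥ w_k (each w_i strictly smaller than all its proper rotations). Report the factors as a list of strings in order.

emit factor 1: 'c' (i=0, period=1)
emit factor 2: 'bbcccbc' (i=1, period=7)
emit factor 3: 'ab' (i=8, period=2)
emit factor 4: 'ab' (i=10, period=2)
emit factor 5: 'aac' (i=12, period=3)
emit factor 6: 'aababab' (i=15, period=7)

["c", "bbcccbc", "ab", "ab", "aac", "aababab"]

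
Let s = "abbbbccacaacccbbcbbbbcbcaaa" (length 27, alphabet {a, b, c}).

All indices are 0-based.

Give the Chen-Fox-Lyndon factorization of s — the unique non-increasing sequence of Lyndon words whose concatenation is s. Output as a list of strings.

["abbbbccac", "aacccbbcbbbbcbc", "a", "a", "a"]

emit factor 1: 'abbbbccac' (i=0, period=9)
emit factor 2: 'aacccbbcbbbbcbc' (i=9, period=15)
emit factor 3: 'a' (i=24, period=1)
emit factor 4: 'a' (i=25, period=1)
emit factor 5: 'a' (i=26, period=1)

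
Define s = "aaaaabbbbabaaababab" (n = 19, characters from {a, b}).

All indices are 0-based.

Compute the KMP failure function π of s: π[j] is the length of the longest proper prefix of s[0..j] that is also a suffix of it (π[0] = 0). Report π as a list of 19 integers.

[0, 1, 2, 3, 4, 0, 0, 0, 0, 1, 0, 1, 2, 3, 0, 1, 0, 1, 0]

π[0] = 0
j=1 s[j]='a': π[1]=1 (border 'a')
j=2 s[j]='a': π[2]=2 (border 'aa')
j=3 s[j]='a': π[3]=3 (border 'aaa')
j=4 s[j]='a': π[4]=4 (border 'aaaa')
j=5 s[j]='b': k: 4→3→2→1→0; π[5]=0 (border '')
j=6 s[j]='b': π[6]=0 (border '')
j=7 s[j]='b': π[7]=0 (border '')
j=8 s[j]='b': π[8]=0 (border '')
j=9 s[j]='a': π[9]=1 (border 'a')
j=10 s[j]='b': k: 1→0; π[10]=0 (border '')
j=11 s[j]='a': π[11]=1 (border 'a')
j=12 s[j]='a': π[12]=2 (border 'aa')
j=13 s[j]='a': π[13]=3 (border 'aaa')
j=14 s[j]='b': k: 3→2→1→0; π[14]=0 (border '')
j=15 s[j]='a': π[15]=1 (border 'a')
j=16 s[j]='b': k: 1→0; π[16]=0 (border '')
j=17 s[j]='a': π[17]=1 (border 'a')
j=18 s[j]='b': k: 1→0; π[18]=0 (border '')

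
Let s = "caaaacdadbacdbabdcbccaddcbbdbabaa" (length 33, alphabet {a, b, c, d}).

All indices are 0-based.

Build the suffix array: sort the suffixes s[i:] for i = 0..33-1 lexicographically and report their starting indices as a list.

sorted suffixes:
  #0 SA[0]=32  'a'
  #1 SA[1]=31  'aa'
  #2 SA[2]=1  'aaaacdadbacdbabdcbccaddcbbdbabaa'
  #3 SA[3]=2  'aaacdadbacdbabdcbccaddcbbdbabaa'
  #4 SA[4]=3  'aacdadbacdbabdcbccaddcbbdbabaa'
  #5 SA[5]=29  'abaa'
  #6 SA[6]=14  'abdcbccaddcbbdbabaa'
  #7 SA[7]=4  'acdadbacdbabdcbccaddcbbdbabaa'
  #8 SA[8]=10  'acdbabdcbccaddcbbdbabaa'
  #9 SA[9]=7  'adbacdbabdcbccaddcbbdbabaa'
  #10 SA[10]=21  'addcbbdbabaa'
  #11 SA[11]=30  'baa'
  #12 SA[12]=28  'babaa'
  #13 SA[13]=13  'babdcbccaddcbbdbabaa'
  #14 SA[14]=9  'bacdbabdcbccaddcbbdbabaa'
  #15 SA[15]=25  'bbdbabaa'
  #16 SA[16]=18  'bccaddcbbdbabaa'
  #17 SA[17]=26  'bdbabaa'
  #18 SA[18]=15  'bdcbccaddcbbdbabaa'
  #19 SA[19]=0  'caaaacdadbacdbabdcbccaddcbbdbabaa'
  #20 SA[20]=20  'caddcbbdbabaa'
  #21 SA[21]=24  'cbbdbabaa'
  #22 SA[22]=17  'cbccaddcbbdbabaa'
  #23 SA[23]=19  'ccaddcbbdbabaa'
  #24 SA[24]=5  'cdadbacdbabdcbccaddcbbdbabaa'
  #25 SA[25]=11  'cdbabdcbccaddcbbdbabaa'
  #26 SA[26]=6  'dadbacdbabdcbccaddcbbdbabaa'
  #27 SA[27]=27  'dbabaa'
  #28 SA[28]=12  'dbabdcbccaddcbbdbabaa'
  #29 SA[29]=8  'dbacdbabdcbccaddcbbdbabaa'
  #30 SA[30]=23  'dcbbdbabaa'
  #31 SA[31]=16  'dcbccaddcbbdbabaa'
  #32 SA[32]=22  'ddcbbdbabaa'

[32, 31, 1, 2, 3, 29, 14, 4, 10, 7, 21, 30, 28, 13, 9, 25, 18, 26, 15, 0, 20, 24, 17, 19, 5, 11, 6, 27, 12, 8, 23, 16, 22]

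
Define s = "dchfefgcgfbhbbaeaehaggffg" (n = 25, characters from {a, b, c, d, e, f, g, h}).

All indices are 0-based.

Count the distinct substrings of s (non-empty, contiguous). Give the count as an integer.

305

rank→(start, suffix):
  0 → (14, 'aeaehaggffg')
  1 → (16, 'aehaggffg')
  2 → (19, 'aggffg')
  3 → (13, 'baeaehaggffg')
  4 → (12, 'bbaeaehaggffg')
  5 → (10, 'bhbbaeaehaggffg')
  6 → (7, 'cgfbhbbaeaehaggffg')
  7 → (1, 'chfefgcgfbhbbaeaehaggffg')
  8 → (0, 'dchfefgcgfbhbbaeaehaggffg')
  9 → (15, 'eaehaggffg')
  10 → (4, 'efgcgfbhbbaeaehaggffg')
  11 → (17, 'ehaggffg')
  12 → (9, 'fbhbbaeaehaggffg')
  13 → (3, 'fefgcgfbhbbaeaehaggffg')
  14 → (22, 'ffg')
  15 → (23, 'fg')
  16 → (5, 'fgcgfbhbbaeaehaggffg')
  17 → (24, 'g')
  18 → (6, 'gcgfbhbbaeaehaggffg')
  19 → (8, 'gfbhbbaeaehaggffg')
  20 → (21, 'gffg')
  21 → (20, 'ggffg')
  22 → (18, 'haggffg')
  23 → (11, 'hbbaeaehaggffg')
  24 → (2, 'hfefgcgfbhbbaeaehaggffg')

SA = [14, 16, 19, 13, 12, 10, 7, 1, 0, 15, 4, 17, 9, 3, 22, 23, 5, 24, 6, 8, 21, 20, 18, 11, 2]
i: (SA[i-1],SA[i]) lcp shared
  1: (14,16) 2 'ae'
  2: (16,19) 1 'a'
  3: (19,13) 0 ''
  4: (13,12) 1 'b'
  5: (12,10) 1 'b'
  6: (10,7) 0 ''
  7: (7,1) 1 'c'
  8: (1,0) 0 ''
  9: (0,15) 0 ''
  10: (15,4) 1 'e'
  11: (4,17) 1 'e'
  12: (17,9) 0 ''
  13: (9,3) 1 'f'
  14: (3,22) 1 'f'
  15: (22,23) 1 'f'
  16: (23,5) 2 'fg'
  17: (5,24) 0 ''
  18: (24,6) 1 'g'
  19: (6,8) 1 'g'
  20: (8,21) 2 'gf'
  21: (21,20) 1 'g'
  22: (20,18) 0 ''
  23: (18,11) 1 'h'
  24: (11,2) 1 'h'

n(n+1)/2 = 25·26/2 = 325
Σ LCP = 0 + 2 + 1 + 0 + 1 + 1 + 0 + 1 + 0 + 0 + 1 + 1 + 0 + 1 + 1 + 1 + 2 + 0 + 1 + 1 + 2 + 1 + 0 + 1 + 1 = 20
distinct = 325 − 20 = 305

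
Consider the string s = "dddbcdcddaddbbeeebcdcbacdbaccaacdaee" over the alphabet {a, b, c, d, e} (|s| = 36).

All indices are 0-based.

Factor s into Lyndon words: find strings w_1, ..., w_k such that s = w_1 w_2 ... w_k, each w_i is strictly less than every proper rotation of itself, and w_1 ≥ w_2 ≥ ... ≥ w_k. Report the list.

emit factor 1: 'd' (i=0, period=1)
emit factor 2: 'd' (i=1, period=1)
emit factor 3: 'd' (i=2, period=1)
emit factor 4: 'bcdcdd' (i=3, period=6)
emit factor 5: 'addbbeeebcdcb' (i=9, period=13)
emit factor 6: 'acdb' (i=22, period=4)
emit factor 7: 'acc' (i=26, period=3)
emit factor 8: 'aacdaee' (i=29, period=7)

["d", "d", "d", "bcdcdd", "addbbeeebcdcb", "acdb", "acc", "aacdaee"]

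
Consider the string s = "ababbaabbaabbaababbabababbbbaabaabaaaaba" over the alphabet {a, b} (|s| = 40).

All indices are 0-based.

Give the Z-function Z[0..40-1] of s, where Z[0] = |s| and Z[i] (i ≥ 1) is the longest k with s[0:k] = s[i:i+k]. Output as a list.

[40, 0, 2, 0, 0, 1, 2, 0, 0, 1, 2, 0, 0, 1, 6, 0, 2, 0, 0, 4, 0, 5, 0, 2, 0, 0, 0, 0, 1, 3, 0, 1, 3, 0, 1, 1, 1, 3, 0, 1]

Z[0]=40
i=1: outside box; Z[1]=0
i=2: outside box; Z[2]=2 scan→box=[2,4)
i=3: min(r-i=1, Z[1]=0)=0; Z[3]=0
i=4: outside box; Z[4]=0
i=5: outside box; Z[5]=1 scan→box=[5,6)
i=6: outside box; Z[6]=2 scan→box=[6,8)
i=7: min(r-i=1, Z[1]=0)=0; Z[7]=0
i=8: outside box; Z[8]=0
i=9: outside box; Z[9]=1 scan→box=[9,10)
i=10: outside box; Z[10]=2 scan→box=[10,12)
i=11: min(r-i=1, Z[1]=0)=0; Z[11]=0
i=12: outside box; Z[12]=0
i=13: outside box; Z[13]=1 scan→box=[13,14)
i=14: outside box; Z[14]=6 scan→box=[14,20)
i=15: min(r-i=5, Z[1]=0)=0; Z[15]=0
i=16: min(r-i=4, Z[2]=2)=2; Z[16]=2
i=17: min(r-i=3, Z[3]=0)=0; Z[17]=0
i=18: min(r-i=2, Z[4]=0)=0; Z[18]=0
i=19: min(r-i=1, Z[5]=1)=1; Z[19]=4 scan→box=[19,23)
i=20: min(r-i=3, Z[1]=0)=0; Z[20]=0
i=21: min(r-i=2, Z[2]=2)=2; Z[21]=5 scan→box=[21,26)
i=22: min(r-i=4, Z[1]=0)=0; Z[22]=0
i=23: min(r-i=3, Z[2]=2)=2; Z[23]=2
i=24: min(r-i=2, Z[3]=0)=0; Z[24]=0
i=25: min(r-i=1, Z[4]=0)=0; Z[25]=0
i=26: outside box; Z[26]=0
i=27: outside box; Z[27]=0
i=28: outside box; Z[28]=1 scan→box=[28,29)
i=29: outside box; Z[29]=3 scan→box=[29,32)
i=30: min(r-i=2, Z[1]=0)=0; Z[30]=0
i=31: min(r-i=1, Z[2]=2)=1; Z[31]=1
i=32: outside box; Z[32]=3 scan→box=[32,35)
i=33: min(r-i=2, Z[1]=0)=0; Z[33]=0
i=34: min(r-i=1, Z[2]=2)=1; Z[34]=1
i=35: outside box; Z[35]=1 scan→box=[35,36)
i=36: outside box; Z[36]=1 scan→box=[36,37)
i=37: outside box; Z[37]=3 scan→box=[37,40)
i=38: min(r-i=2, Z[1]=0)=0; Z[38]=0
i=39: min(r-i=1, Z[2]=2)=1; Z[39]=1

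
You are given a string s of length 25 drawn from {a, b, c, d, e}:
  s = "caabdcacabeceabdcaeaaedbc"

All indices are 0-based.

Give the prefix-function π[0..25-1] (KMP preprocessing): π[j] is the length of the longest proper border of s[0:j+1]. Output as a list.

[0, 0, 0, 0, 0, 1, 2, 1, 2, 0, 0, 1, 0, 0, 0, 0, 1, 2, 0, 0, 0, 0, 0, 0, 1]

π[0] = 0
j=1 s[j]='a': π[1]=0 (border '')
j=2 s[j]='a': π[2]=0 (border '')
j=3 s[j]='b': π[3]=0 (border '')
j=4 s[j]='d': π[4]=0 (border '')
j=5 s[j]='c': π[5]=1 (border 'c')
j=6 s[j]='a': π[6]=2 (border 'ca')
j=7 s[j]='c': k: 2→0; π[7]=1 (border 'c')
j=8 s[j]='a': π[8]=2 (border 'ca')
j=9 s[j]='b': k: 2→0; π[9]=0 (border '')
j=10 s[j]='e': π[10]=0 (border '')
j=11 s[j]='c': π[11]=1 (border 'c')
j=12 s[j]='e': k: 1→0; π[12]=0 (border '')
j=13 s[j]='a': π[13]=0 (border '')
j=14 s[j]='b': π[14]=0 (border '')
j=15 s[j]='d': π[15]=0 (border '')
j=16 s[j]='c': π[16]=1 (border 'c')
j=17 s[j]='a': π[17]=2 (border 'ca')
j=18 s[j]='e': k: 2→0; π[18]=0 (border '')
j=19 s[j]='a': π[19]=0 (border '')
j=20 s[j]='a': π[20]=0 (border '')
j=21 s[j]='e': π[21]=0 (border '')
j=22 s[j]='d': π[22]=0 (border '')
j=23 s[j]='b': π[23]=0 (border '')
j=24 s[j]='c': π[24]=1 (border 'c')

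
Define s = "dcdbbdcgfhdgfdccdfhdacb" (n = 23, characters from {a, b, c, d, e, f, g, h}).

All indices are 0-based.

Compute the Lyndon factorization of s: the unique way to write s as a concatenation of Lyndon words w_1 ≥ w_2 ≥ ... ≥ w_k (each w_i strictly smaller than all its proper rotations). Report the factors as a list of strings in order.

["d", "cd", "bbdcgfhdgfdccdfhd", "acb"]

emit factor 1: 'd' (i=0, period=1)
emit factor 2: 'cd' (i=1, period=2)
emit factor 3: 'bbdcgfhdgfdccdfhd' (i=3, period=17)
emit factor 4: 'acb' (i=20, period=3)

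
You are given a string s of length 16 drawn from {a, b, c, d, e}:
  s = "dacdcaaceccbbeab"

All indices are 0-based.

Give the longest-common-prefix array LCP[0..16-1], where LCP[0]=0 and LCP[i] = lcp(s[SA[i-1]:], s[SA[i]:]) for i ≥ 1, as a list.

[0, 1, 1, 2, 0, 1, 1, 0, 1, 1, 1, 1, 0, 1, 0, 1]

rank | idx | suffix
   0 |   5 | aaceccbbeab
   1 |  14 | ab
   2 |   1 | acdcaaceccbbeab
   3 |   6 | aceccbbeab
   4 |  15 | b
   5 |  11 | bbeab
   6 |  12 | beab
   7 |   4 | caaceccbbeab
   8 |  10 | cbbeab
   9 |   9 | ccbbeab
  10 |   2 | cdcaaceccbbeab
  11 |   7 | ceccbbeab
  12 |   0 | dacdcaaceccbbeab
  13 |   3 | dcaaceccbbeab
  14 |  13 | eab
  15 |   8 | eccbbeab

SA = [5, 14, 1, 6, 15, 11, 12, 4, 10, 9, 2, 7, 0, 3, 13, 8]
[i] adj suffixes → lcp
  [1] 5/14 → 1 ('a')
  [2] 14/1 → 1 ('a')
  [3] 1/6 → 2 ('ac')
  [4] 6/15 → 0 ('')
  [5] 15/11 → 1 ('b')
  [6] 11/12 → 1 ('b')
  [7] 12/4 → 0 ('')
  [8] 4/10 → 1 ('c')
  [9] 10/9 → 1 ('c')
  [10] 9/2 → 1 ('c')
  [11] 2/7 → 1 ('c')
  [12] 7/0 → 0 ('')
  [13] 0/3 → 1 ('d')
  [14] 3/13 → 0 ('')
  [15] 13/8 → 1 ('e')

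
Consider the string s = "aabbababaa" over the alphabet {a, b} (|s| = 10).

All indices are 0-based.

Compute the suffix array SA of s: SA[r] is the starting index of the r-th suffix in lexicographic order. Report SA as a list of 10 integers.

[9, 8, 0, 6, 4, 1, 7, 5, 3, 2]

sorted suffixes:
  #0 SA[0]=9  'a'
  #1 SA[1]=8  'aa'
  #2 SA[2]=0  'aabbababaa'
  #3 SA[3]=6  'abaa'
  #4 SA[4]=4  'ababaa'
  #5 SA[5]=1  'abbababaa'
  #6 SA[6]=7  'baa'
  #7 SA[7]=5  'babaa'
  #8 SA[8]=3  'bababaa'
  #9 SA[9]=2  'bbababaa'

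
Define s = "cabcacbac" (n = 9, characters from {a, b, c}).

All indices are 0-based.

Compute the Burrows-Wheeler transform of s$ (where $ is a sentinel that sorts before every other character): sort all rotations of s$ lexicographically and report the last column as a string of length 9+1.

ccbccaa$ba

rank  rotation    last
    0  $cabcacbac  c
    1  abcacbac$c  c
    2  ac$cabcacb  b
    3  acbac$cabc  c
    4  bac$cabcac  c
    5  bcacbac$ca  a
    6  c$cabcacba  a
    7  cabcacbac$  $
    8  cacbac$cab  b
    9  cbac$cabca  a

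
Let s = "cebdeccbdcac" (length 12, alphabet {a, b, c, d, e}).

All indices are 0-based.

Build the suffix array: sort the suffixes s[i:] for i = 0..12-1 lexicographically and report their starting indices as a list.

[10, 7, 2, 11, 9, 6, 5, 0, 8, 3, 1, 4]

sorted suffixes:
  #0 SA[0]=10  'ac'
  #1 SA[1]=7  'bdcac'
  #2 SA[2]=2  'bdeccbdcac'
  #3 SA[3]=11  'c'
  #4 SA[4]=9  'cac'
  #5 SA[5]=6  'cbdcac'
  #6 SA[6]=5  'ccbdcac'
  #7 SA[7]=0  'cebdeccbdcac'
  #8 SA[8]=8  'dcac'
  #9 SA[9]=3  'deccbdcac'
  #10 SA[10]=1  'ebdeccbdcac'
  #11 SA[11]=4  'eccbdcac'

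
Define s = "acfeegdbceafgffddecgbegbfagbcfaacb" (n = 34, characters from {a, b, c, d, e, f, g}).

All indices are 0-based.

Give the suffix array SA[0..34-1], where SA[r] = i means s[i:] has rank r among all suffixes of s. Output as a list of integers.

[30, 31, 0, 10, 25, 33, 7, 27, 20, 23, 32, 8, 28, 1, 18, 6, 15, 16, 9, 17, 3, 21, 4, 29, 24, 14, 2, 13, 11, 26, 19, 22, 5, 12]

sorted suffixes:
  #0 SA[0]=30  'aacb'
  #1 SA[1]=31  'acb'
  #2 SA[2]=0  'acfeegdbceafgffddecgbegbfagbcfaacb'
  #3 SA[3]=10  'afgffddecgbegbfagbcfaacb'
  #4 SA[4]=25  'agbcfaacb'
  #5 SA[5]=33  'b'
  #6 SA[6]=7  'bceafgffddecgbegbfagbcfaacb'
  #7 SA[7]=27  'bcfaacb'
  #8 SA[8]=20  'begbfagbcfaacb'
  #9 SA[9]=23  'bfagbcfaacb'
  #10 SA[10]=32  'cb'
  #11 SA[11]=8  'ceafgffddecgbegbfagbcfaacb'
  #12 SA[12]=28  'cfaacb'
  #13 SA[13]=1  'cfeegdbceafgffddecgbegbfagbcfaacb'
  #14 SA[14]=18  'cgbegbfagbcfaacb'
  #15 SA[15]=6  'dbceafgffddecgbegbfagbcfaacb'
  #16 SA[16]=15  'ddecgbegbfagbcfaacb'
  #17 SA[17]=16  'decgbegbfagbcfaacb'
  #18 SA[18]=9  'eafgffddecgbegbfagbcfaacb'
  #19 SA[19]=17  'ecgbegbfagbcfaacb'
  #20 SA[20]=3  'eegdbceafgffddecgbegbfagbcfaacb'
  #21 SA[21]=21  'egbfagbcfaacb'
  #22 SA[22]=4  'egdbceafgffddecgbegbfagbcfaacb'
  #23 SA[23]=29  'faacb'
  #24 SA[24]=24  'fagbcfaacb'
  #25 SA[25]=14  'fddecgbegbfagbcfaacb'
  #26 SA[26]=2  'feegdbceafgffddecgbegbfagbcfaacb'
  #27 SA[27]=13  'ffddecgbegbfagbcfaacb'
  #28 SA[28]=11  'fgffddecgbegbfagbcfaacb'
  #29 SA[29]=26  'gbcfaacb'
  #30 SA[30]=19  'gbegbfagbcfaacb'
  #31 SA[31]=22  'gbfagbcfaacb'
  #32 SA[32]=5  'gdbceafgffddecgbegbfagbcfaacb'
  #33 SA[33]=12  'gffddecgbegbfagbcfaacb'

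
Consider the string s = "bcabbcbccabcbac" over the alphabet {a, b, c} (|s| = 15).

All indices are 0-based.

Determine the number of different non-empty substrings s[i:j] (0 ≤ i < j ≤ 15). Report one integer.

sorted suffixes:
  #0 SA[0]=2  'abbcbccabcbac'
  #1 SA[1]=9  'abcbac'
  #2 SA[2]=13  'ac'
  #3 SA[3]=12  'bac'
  #4 SA[4]=3  'bbcbccabcbac'
  #5 SA[5]=0  'bcabbcbccabcbac'
  #6 SA[6]=10  'bcbac'
  #7 SA[7]=4  'bcbccabcbac'
  #8 SA[8]=6  'bccabcbac'
  #9 SA[9]=14  'c'
  #10 SA[10]=1  'cabbcbccabcbac'
  #11 SA[11]=8  'cabcbac'
  #12 SA[12]=11  'cbac'
  #13 SA[13]=5  'cbccabcbac'
  #14 SA[14]=7  'ccabcbac'

SA = [2, 9, 13, 12, 3, 0, 10, 4, 6, 14, 1, 8, 11, 5, 7]
rank  pair      lcp
   1  s[2:],s[9:]  2  'ab'
   2  s[9:],s[13:]  1  'a'
   3  s[13:],s[12:]  0  ''
   4  s[12:],s[3:]  1  'b'
   5  s[3:],s[0:]  1  'b'
   6  s[0:],s[10:]  2  'bc'
   7  s[10:],s[4:]  3  'bcb'
   8  s[4:],s[6:]  2  'bc'
   9  s[6:],s[14:]  0  ''
  10  s[14:],s[1:]  1  'c'
  11  s[1:],s[8:]  3  'cab'
  12  s[8:],s[11:]  1  'c'
  13  s[11:],s[5:]  2  'cb'
  14  s[5:],s[7:]  1  'c'

n(n+1)/2 = 15·16/2 = 120
Σ LCP = 0 + 2 + 1 + 0 + 1 + 1 + 2 + 3 + 2 + 0 + 1 + 3 + 1 + 2 + 1 = 20
distinct = 120 − 20 = 100

100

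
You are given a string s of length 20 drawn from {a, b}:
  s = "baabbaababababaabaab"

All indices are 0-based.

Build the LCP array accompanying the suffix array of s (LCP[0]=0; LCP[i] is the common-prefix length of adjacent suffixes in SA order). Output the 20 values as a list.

rank→(start, suffix):
  0 → (17, 'aab')
  1 → (14, 'aabaab')
  2 → (5, 'aababababaabaab')
  3 → (1, 'aabbaababababaabaab')
  4 → (18, 'ab')
  5 → (15, 'abaab')
  6 → (12, 'abaabaab')
  7 → (10, 'ababaabaab')
  8 → (8, 'abababaabaab')
  9 → (6, 'ababababaabaab')
  10 → (2, 'abbaababababaabaab')
  11 → (19, 'b')
  12 → (16, 'baab')
  13 → (13, 'baabaab')
  14 → (4, 'baababababaabaab')
  15 → (0, 'baabbaababababaabaab')
  16 → (11, 'babaabaab')
  17 → (9, 'bababaabaab')
  18 → (7, 'babababaabaab')
  19 → (3, 'bbaababababaabaab')

SA = [17, 14, 5, 1, 18, 15, 12, 10, 8, 6, 2, 19, 16, 13, 4, 0, 11, 9, 7, 3]
rank  pair      lcp
   1  s[17:],s[14:]  3  'aab'
   2  s[14:],s[5:]  4  'aaba'
   3  s[5:],s[1:]  3  'aab'
   4  s[1:],s[18:]  1  'a'
   5  s[18:],s[15:]  2  'ab'
   6  s[15:],s[12:]  5  'abaab'
   7  s[12:],s[10:]  3  'aba'
   8  s[10:],s[8:]  5  'ababa'
   9  s[8:],s[6:]  7  'abababa'
  10  s[6:],s[2:]  2  'ab'
  11  s[2:],s[19:]  0  ''
  12  s[19:],s[16:]  1  'b'
  13  s[16:],s[13:]  4  'baab'
  14  s[13:],s[4:]  5  'baaba'
  15  s[4:],s[0:]  4  'baab'
  16  s[0:],s[11:]  2  'ba'
  17  s[11:],s[9:]  4  'baba'
  18  s[9:],s[7:]  6  'bababa'
  19  s[7:],s[3:]  1  'b'

[0, 3, 4, 3, 1, 2, 5, 3, 5, 7, 2, 0, 1, 4, 5, 4, 2, 4, 6, 1]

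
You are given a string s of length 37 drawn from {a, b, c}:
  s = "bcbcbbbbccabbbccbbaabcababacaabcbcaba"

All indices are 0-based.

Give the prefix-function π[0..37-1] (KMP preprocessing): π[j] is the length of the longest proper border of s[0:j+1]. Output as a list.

[0, 0, 1, 2, 3, 1, 1, 1, 2, 0, 0, 1, 1, 1, 2, 0, 1, 1, 0, 0, 1, 2, 0, 1, 0, 1, 0, 0, 0, 0, 1, 2, 3, 4, 0, 1, 0]

π[0] = 0
j=1 s[j]='c': π[1]=0 (border '')
j=2 s[j]='b': π[2]=1 (border 'b')
j=3 s[j]='c': π[3]=2 (border 'bc')
j=4 s[j]='b': π[4]=3 (border 'bcb')
j=5 s[j]='b': k: 3→1→0; π[5]=1 (border 'b')
j=6 s[j]='b': k: 1→0; π[6]=1 (border 'b')
j=7 s[j]='b': k: 1→0; π[7]=1 (border 'b')
j=8 s[j]='c': π[8]=2 (border 'bc')
j=9 s[j]='c': k: 2→0; π[9]=0 (border '')
j=10 s[j]='a': π[10]=0 (border '')
j=11 s[j]='b': π[11]=1 (border 'b')
j=12 s[j]='b': k: 1→0; π[12]=1 (border 'b')
j=13 s[j]='b': k: 1→0; π[13]=1 (border 'b')
j=14 s[j]='c': π[14]=2 (border 'bc')
j=15 s[j]='c': k: 2→0; π[15]=0 (border '')
j=16 s[j]='b': π[16]=1 (border 'b')
j=17 s[j]='b': k: 1→0; π[17]=1 (border 'b')
j=18 s[j]='a': k: 1→0; π[18]=0 (border '')
j=19 s[j]='a': π[19]=0 (border '')
j=20 s[j]='b': π[20]=1 (border 'b')
j=21 s[j]='c': π[21]=2 (border 'bc')
j=22 s[j]='a': k: 2→0; π[22]=0 (border '')
j=23 s[j]='b': π[23]=1 (border 'b')
j=24 s[j]='a': k: 1→0; π[24]=0 (border '')
j=25 s[j]='b': π[25]=1 (border 'b')
j=26 s[j]='a': k: 1→0; π[26]=0 (border '')
j=27 s[j]='c': π[27]=0 (border '')
j=28 s[j]='a': π[28]=0 (border '')
j=29 s[j]='a': π[29]=0 (border '')
j=30 s[j]='b': π[30]=1 (border 'b')
j=31 s[j]='c': π[31]=2 (border 'bc')
j=32 s[j]='b': π[32]=3 (border 'bcb')
j=33 s[j]='c': π[33]=4 (border 'bcbc')
j=34 s[j]='a': k: 4→2→0; π[34]=0 (border '')
j=35 s[j]='b': π[35]=1 (border 'b')
j=36 s[j]='a': k: 1→0; π[36]=0 (border '')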